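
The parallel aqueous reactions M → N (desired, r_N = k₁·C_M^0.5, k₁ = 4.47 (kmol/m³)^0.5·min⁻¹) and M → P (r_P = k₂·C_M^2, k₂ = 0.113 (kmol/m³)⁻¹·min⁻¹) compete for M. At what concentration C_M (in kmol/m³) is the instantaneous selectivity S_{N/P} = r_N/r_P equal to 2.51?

6.29 kmol/m³

S_{N/P} = (k₁/k₂)·C_M^-1.5 ⇒ C_M = (S·k₂/k₁)^(1/(-1.5)).
= (2.51×0.113/4.47)^(-0.6667) = (0.06345)^(-0.6667) = 6.29 kmol/m³.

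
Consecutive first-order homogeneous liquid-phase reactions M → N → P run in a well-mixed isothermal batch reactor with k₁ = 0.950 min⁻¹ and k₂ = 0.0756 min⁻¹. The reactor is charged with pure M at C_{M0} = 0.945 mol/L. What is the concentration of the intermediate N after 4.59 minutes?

The intermediate concentration in a first-order A→B→C sequence is C_N = k₁C_{M0}(e^(−k₁t) − e^(−k₂t))/(k₂−k₁).
e^(−k₁t) = e^(−0.950×4.59) = e^(−4.361) = 0.01277; e^(−k₂t) = e^(−0.3470) = 0.7068.
C_N = 0.950×0.945/(0.0756−0.950) × (0.01277−0.7068) = (-1.027)×(-0.6940) = 0.7126 mol/L.

0.713 mol/L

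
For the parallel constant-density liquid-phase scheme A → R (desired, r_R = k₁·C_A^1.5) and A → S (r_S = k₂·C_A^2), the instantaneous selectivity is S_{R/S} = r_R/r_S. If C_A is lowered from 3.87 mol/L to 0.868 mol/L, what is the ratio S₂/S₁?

2.11

S_{R/S} = (k₁/k₂)·C_A^-0.5, so S₂/S₁ = (C_{A,2}/C_{A,1})^-0.5.
= (0.868/3.87)^(-0.5) = (0.2243)^(-0.5) = 2.11.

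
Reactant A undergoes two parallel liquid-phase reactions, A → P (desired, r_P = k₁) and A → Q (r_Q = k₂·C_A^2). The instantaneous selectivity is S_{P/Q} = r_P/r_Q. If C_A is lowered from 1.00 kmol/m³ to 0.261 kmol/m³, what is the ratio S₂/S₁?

14.7

S_{P/Q} = (k₁/k₂)·C_A^-2, so S₂/S₁ = (C_{A,2}/C_{A,1})^-2.
= (0.261/1.00)^(-2) = (0.2610)^(-2) = 14.7.
Selectivity toward P rises as C_A falls — low-concentration operation is favoured.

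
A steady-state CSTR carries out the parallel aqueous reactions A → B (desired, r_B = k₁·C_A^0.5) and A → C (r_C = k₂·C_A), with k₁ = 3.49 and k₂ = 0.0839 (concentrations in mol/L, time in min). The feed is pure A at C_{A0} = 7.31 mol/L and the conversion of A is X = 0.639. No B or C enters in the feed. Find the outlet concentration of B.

Exit C_A = C_{A0}(1−X) = 7.31×0.361 = 2.639 mol/L.
In a CSTR the entire volume is at exit conditions, so r_B = 3.49×2.639^0.5 = 5.669 and r_C = 0.0839×2.639 = 0.2214.
Fraction of consumed A going to B: r_B/(r_B+r_C) = 0.9624.
C_B = 0.9624·C_{A0}·X = 0.9624×7.31×0.639 = 4.50 mol/L.

4.50 mol/L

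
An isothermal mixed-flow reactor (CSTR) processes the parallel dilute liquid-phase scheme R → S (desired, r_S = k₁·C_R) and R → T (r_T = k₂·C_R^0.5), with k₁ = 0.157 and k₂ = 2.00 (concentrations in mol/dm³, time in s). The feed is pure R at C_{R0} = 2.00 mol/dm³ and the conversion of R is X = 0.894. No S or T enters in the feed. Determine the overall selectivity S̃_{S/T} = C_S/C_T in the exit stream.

0.0361

Exit C_R = C_{R0}(1−X) = 2.00×0.106 = 0.2120 mol/dm³.
In a CSTR the entire volume is at exit conditions, so r_S = 0.157×0.2120 = 0.03328 and r_T = 2.00×0.2120^0.5 = 0.9209.
Overall selectivity = C_S/C_T = r_Sτ/(r_Tτ) = r_S/r_T = 0.0361.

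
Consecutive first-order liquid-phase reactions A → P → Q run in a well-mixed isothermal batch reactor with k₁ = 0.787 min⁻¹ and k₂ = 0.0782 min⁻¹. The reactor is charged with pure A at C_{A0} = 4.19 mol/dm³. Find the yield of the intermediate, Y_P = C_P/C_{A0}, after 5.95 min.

0.687

The intermediate concentration in a first-order A→B→C sequence is C_P = k₁C_{A0}(e^(−k₁t) − e^(−k₂t))/(k₂−k₁).
e^(−k₁t) = e^(−0.787×5.95) = e^(−4.683) = 0.009254; e^(−k₂t) = e^(−0.4653) = 0.6280.
C_P = 0.787×4.19/(0.0782−0.787) × (0.009254−0.6280) = (-4.652)×(-0.6187) = 2.878 mol/dm³.
Y_P = C_P/C_{A0} = 2.878/4.19 = 0.687.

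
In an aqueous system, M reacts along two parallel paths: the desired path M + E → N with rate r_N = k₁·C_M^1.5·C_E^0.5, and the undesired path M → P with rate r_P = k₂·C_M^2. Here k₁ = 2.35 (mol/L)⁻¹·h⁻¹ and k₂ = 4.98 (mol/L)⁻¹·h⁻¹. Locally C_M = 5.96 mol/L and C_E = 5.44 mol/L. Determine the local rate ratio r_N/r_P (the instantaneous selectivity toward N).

0.451

S_{N/P} = r_N/r_P = (k₁·C_M^1.5·C_E^0.5)/(k₂·C_M^2) = (k₁/k₂)·C_M^-0.5·C_E^0.5.
= (2.35×5.960^1.5×5.440^0.5) / (4.98×5.960^2) = 79.75/176.9 = 0.451.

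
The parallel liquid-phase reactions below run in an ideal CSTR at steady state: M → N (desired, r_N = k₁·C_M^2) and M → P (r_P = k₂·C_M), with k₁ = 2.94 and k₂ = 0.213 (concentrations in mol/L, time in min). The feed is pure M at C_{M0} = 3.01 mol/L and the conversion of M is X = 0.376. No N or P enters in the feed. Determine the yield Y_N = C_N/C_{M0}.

0.362

Exit C_M = C_{M0}(1−X) = 3.01×0.624 = 1.878 mol/L.
Rates in a CSTR are evaluated at the outlet concentration: r_N = 2.94×1.878^2 = 10.37, r_P = 0.213×1.878 = 0.4001.
Fraction of consumed M going to N: r_N/(r_N+r_P) = 0.9629.
C_N = 0.9629·C_{M0}·X = 0.9629×3.01×0.376 = 1.09 mol/L; Y_N = C_N/C_{M0} = 0.362.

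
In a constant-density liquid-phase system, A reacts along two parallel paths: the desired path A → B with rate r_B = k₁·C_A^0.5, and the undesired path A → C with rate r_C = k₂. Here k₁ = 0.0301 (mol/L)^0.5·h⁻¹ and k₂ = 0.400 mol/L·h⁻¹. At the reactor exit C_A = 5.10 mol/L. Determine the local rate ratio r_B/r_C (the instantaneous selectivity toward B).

S_{B/C} = r_B/r_C = (k₁·C_A^0.5)/(k₂) = (k₁/k₂)·C_A^0.5.
= (0.0301×5.100^0.5) / (0.400) = 0.06798/0.4000 = 0.170.

0.170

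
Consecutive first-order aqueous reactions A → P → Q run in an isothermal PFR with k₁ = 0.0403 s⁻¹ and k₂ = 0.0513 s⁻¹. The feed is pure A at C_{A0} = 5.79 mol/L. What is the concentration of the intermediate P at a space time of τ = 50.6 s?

1.18 mol/L

Solving the coupled first-order balances gives C_P(τ) = [k₁/(k₂−k₁)]·C_{A0}·(e^(−k₁τ) − e^(−k₂τ)).
e^(−k₁τ) = e^(−0.0403×50.6) = e^(−2.039) = 0.1301; e^(−k₂τ) = e^(−2.596) = 0.07459.
C_P = 0.0403×5.79/(0.0513−0.0403) × (0.1301−0.07459) = 21.21×0.05555 = 1.178 mol/L.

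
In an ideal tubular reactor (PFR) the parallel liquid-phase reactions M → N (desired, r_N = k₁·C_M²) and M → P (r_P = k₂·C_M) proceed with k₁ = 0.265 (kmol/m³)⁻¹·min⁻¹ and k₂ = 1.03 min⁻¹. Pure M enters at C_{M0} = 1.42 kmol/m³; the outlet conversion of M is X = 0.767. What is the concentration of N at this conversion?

0.196 kmol/m³

C_M = C_{M0}(1−X) = 0.3309 kmol/m³.
Along a PFR/batch, dC_P/dC_M = −r_P/(r_N+r_P) = −k₂/(k₂+k₁·C_M).
Integrating from C_{M0} to C_M: C_P = (1.03/0.265)·ln[(1.03+0.265·1.42)/(1.03+0.265·0.331)] = 3.887·ln(1.406/1.118) = 0.8928 kmol/m³.
Then C_N = (C_{M0}−C_M) − C_P = 1.089 − 0.8928 = 0.1963 kmol/m³.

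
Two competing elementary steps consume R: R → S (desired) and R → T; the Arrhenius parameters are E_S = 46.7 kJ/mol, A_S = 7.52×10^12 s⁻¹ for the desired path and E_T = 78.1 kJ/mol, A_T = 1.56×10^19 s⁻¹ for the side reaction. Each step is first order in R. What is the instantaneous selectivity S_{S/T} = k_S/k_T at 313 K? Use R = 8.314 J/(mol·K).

0.0838

Since both paths have the same order in R, the concentration cancels and S_{S/T} = k_S/k_T = (A_S/A_T)·exp[(E_T−E_S)/(RT)].
(E_T−E_S)/(RT) = (78.1−46.7)×10³/(8.314×313) = 31400/2602 = 12.07.
k_S/k_T = (7.52×10^12/1.56×10^19)·exp(12.07) = 4.821×10^-7 × 1.739×10^5 = 0.0838.
Since E_S < E_T, lowering the temperature improves selectivity toward S.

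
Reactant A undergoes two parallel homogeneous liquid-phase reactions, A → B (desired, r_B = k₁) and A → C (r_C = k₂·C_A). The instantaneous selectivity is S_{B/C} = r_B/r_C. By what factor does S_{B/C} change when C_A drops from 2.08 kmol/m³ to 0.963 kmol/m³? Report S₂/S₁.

S_{B/C} = (k₁/k₂)·C_A⁻¹, so S₂/S₁ = (C_{A,2}/C_{A,1})⁻¹.
= 2.08/0.963 = 2.16.
Selectivity toward B rises as C_A falls — low-concentration operation is favoured.

2.16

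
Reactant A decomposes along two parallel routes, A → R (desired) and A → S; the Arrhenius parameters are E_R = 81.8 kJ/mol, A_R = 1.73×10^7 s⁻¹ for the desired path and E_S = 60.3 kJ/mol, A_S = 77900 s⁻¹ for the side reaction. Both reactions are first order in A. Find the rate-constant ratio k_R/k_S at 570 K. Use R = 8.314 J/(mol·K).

2.38

With equal orders, S_{R/S} = k_R/k_S = (A_R/A_S)·exp[(E_S−E_R)/(RT)].
(E_S−E_R)/(RT) = (60.3−81.8)×10³/(8.314×570) = -21500/4739 = -4.537.
k_R/k_S = (1.73×10^7/77900)·exp(-4.537) = 222.1 × 0.01071 = 2.38.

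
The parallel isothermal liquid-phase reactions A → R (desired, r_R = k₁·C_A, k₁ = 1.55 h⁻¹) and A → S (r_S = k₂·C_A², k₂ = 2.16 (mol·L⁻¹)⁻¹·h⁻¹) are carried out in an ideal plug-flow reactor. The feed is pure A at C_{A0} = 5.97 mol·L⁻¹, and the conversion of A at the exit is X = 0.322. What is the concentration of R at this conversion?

0.243 mol·L⁻¹

C_A = C_{A0}(1−X) = 4.048 mol·L⁻¹.
Along a PFR/batch, dC_R/dC_A = −r_R/(r_R+r_S) = −k₁/(k₁+k₂·C_A).
Integrating from C_{A0} to C_A: C_R = (1.55/2.16)·ln[(1.55+2.16·5.97)/(1.55+2.16·4.05)] = 0.7176·ln(14.45/10.29) = 0.2432 mol·L⁻¹.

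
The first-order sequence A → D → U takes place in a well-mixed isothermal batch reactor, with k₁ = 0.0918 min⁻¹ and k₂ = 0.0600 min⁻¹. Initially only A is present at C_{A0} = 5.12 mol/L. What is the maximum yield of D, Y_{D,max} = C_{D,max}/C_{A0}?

For a first-order series the maximum intermediate yield is C_{D,max}/C_{A0} = (k₁/k₂)^[k₂/(k₂−k₁)].
= (0.0918/0.0600)^(0.0600/(0.0600−0.0918)) = (1.530)^(-1.887) = 0.4483.

0.448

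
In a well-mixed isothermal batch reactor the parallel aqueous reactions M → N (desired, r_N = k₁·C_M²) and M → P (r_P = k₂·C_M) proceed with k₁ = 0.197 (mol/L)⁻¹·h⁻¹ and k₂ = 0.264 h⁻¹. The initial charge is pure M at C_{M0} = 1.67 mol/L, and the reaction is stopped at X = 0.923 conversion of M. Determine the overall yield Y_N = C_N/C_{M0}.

C_M = C_{M0}(1−X) = 0.1286 mol/L.
Along a PFR/batch, dC_P/dC_M = −r_P/(r_N+r_P) = −k₂/(k₂+k₁·C_M).
Integrating from C_{M0} to C_M: C_P = (0.264/0.197)·ln[(0.264+0.197·1.67)/(0.264+0.197·0.129)] = 1.340·ln(0.5930/0.2893) = 0.9617 mol/L.
Then C_N = (C_{M0}−C_M) − C_P = 1.541 − 0.9617 = 0.5798 mol/L.
Y_N = C_N/C_{M0} = 0.5798/1.67 = 0.347.

0.347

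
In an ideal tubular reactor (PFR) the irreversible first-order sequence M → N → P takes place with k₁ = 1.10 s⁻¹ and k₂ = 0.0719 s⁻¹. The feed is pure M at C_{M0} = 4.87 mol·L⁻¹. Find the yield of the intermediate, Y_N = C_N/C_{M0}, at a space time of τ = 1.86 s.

For first-order series with pure M initially, C_N(τ) = k₁C_{M0}/(k₂−k₁)·(e^(−k₁τ) − e^(−k₂τ)).
e^(−k₁τ) = e^(−1.10×1.86) = e^(−2.046) = 0.1293; e^(−k₂τ) = e^(−0.1337) = 0.8748.
C_N = 1.10×4.87/(0.0719−1.10) × (0.1293−0.8748) = (-5.211)×(-0.7456) = 3.885 mol·L⁻¹.
Y_N = C_N/C_{M0} = 3.885/4.87 = 0.798.

0.798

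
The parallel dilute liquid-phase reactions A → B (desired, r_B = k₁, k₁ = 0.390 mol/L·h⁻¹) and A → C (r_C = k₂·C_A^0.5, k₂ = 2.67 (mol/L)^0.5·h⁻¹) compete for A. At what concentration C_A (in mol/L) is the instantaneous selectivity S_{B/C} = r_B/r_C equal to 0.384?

0.145 mol/L

S_{B/C} = (k₁/k₂)·C_A^-0.5 ⇒ C_A = (S·k₂/k₁)^(-2).
= (0.384×2.67/0.390)^(-2) = (2.629)^(-2) = 0.145 mol/L.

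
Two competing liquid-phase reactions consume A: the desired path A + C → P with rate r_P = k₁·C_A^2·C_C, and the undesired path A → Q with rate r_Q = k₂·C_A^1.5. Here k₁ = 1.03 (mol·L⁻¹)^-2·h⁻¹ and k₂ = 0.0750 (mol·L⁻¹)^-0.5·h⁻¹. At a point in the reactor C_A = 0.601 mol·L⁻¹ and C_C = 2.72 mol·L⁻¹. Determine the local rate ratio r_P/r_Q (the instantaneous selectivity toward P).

S_{P/Q} = r_P/r_Q = (k₁·C_A^2·C_C)/(k₂·C_A^1.5) = (k₁/k₂)·C_A^0.5·C_C.
= (1.03×0.6010^2×2.720) / (0.0750×0.6010^1.5) = 1.012/0.03494 = 29.0.

29.0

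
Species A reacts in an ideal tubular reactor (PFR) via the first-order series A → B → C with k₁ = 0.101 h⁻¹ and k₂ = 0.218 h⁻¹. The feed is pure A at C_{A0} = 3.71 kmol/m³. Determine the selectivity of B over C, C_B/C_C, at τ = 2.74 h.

2.89

Solving the coupled first-order balances gives C_B(τ) = [k₁/(k₂−k₁)]·C_{A0}·(e^(−k₁τ) − e^(−k₂τ)).
e^(−k₁τ) = e^(−0.101×2.74) = e^(−0.2767) = 0.7583; e^(−k₂τ) = e^(−0.5973) = 0.5503.
C_B = 0.101×3.71/(0.218−0.101) × (0.7583−0.5503) = 3.203×0.2080 = 0.6660 kmol/m³.
C_A = C_{A0}e^(−k₁τ) = 2.813 kmol/m³, so C_C = C_{A0}−C_A−C_B = 0.2308 kmol/m³; C_B/C_C = 2.89.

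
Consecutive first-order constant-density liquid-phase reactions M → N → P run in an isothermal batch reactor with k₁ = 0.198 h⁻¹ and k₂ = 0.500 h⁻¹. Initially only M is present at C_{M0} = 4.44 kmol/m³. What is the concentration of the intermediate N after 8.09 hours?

0.536 kmol/m³

For first-order series with pure M initially, C_N(t) = k₁C_{M0}/(k₂−k₁)·(e^(−k₁t) − e^(−k₂t)).
e^(−k₁t) = e^(−0.198×8.09) = e^(−1.602) = 0.2015; e^(−k₂t) = e^(−4.045) = 0.01751.
C_N = 0.198×4.44/(0.500−0.198) × (0.2015−0.01751) = 2.911×0.1840 = 0.5357 kmol/m³.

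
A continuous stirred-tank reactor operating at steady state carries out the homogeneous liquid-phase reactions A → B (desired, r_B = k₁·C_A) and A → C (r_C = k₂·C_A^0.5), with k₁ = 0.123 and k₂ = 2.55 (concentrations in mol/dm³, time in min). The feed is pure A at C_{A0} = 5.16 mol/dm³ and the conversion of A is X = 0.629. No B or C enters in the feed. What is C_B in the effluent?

Exit C_A = C_{A0}(1−X) = 5.16×0.371 = 1.914 mol/dm³.
In a CSTR the entire volume is at exit conditions, so r_B = 0.123×1.914 = 0.2355 and r_C = 2.55×1.914^0.5 = 3.528.
Fraction of consumed A going to B: r_B/(r_B+r_C) = 0.06256.
C_B = 0.06256·C_{A0}·X = 0.06256×5.16×0.629 = 0.203 mol/dm³.

0.203 mol/dm³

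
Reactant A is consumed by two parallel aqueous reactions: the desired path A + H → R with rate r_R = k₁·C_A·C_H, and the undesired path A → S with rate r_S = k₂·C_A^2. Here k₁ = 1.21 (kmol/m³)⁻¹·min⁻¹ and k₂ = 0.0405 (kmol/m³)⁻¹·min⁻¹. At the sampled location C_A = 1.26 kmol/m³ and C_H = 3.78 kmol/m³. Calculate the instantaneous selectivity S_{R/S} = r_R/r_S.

S_{R/S} = r_R/r_S = (k₁·C_A·C_H)/(k₂·C_A^2) = (k₁/k₂)·C_A⁻¹·C_H.
= (1.21×1.260×3.780) / (0.0405×1.260^2) = 5.763/0.06430 = 89.6.

89.6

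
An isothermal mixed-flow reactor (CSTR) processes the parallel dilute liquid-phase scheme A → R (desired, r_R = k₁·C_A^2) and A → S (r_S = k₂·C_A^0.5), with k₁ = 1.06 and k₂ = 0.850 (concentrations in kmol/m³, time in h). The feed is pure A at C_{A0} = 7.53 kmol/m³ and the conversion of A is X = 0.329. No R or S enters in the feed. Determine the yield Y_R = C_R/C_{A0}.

Exit C_A = C_{A0}(1−X) = 7.53×0.671 = 5.053 kmol/m³.
Rates in a CSTR are evaluated at the outlet concentration: r_R = 1.06×5.053^2 = 27.06, r_S = 0.850×5.053^0.5 = 1.911.
Fraction of consumed A going to R: r_R/(r_R+r_S) = 0.9341.
C_R = 0.9341·C_{A0}·X = 0.9341×7.53×0.329 = 2.31 kmol/m³; Y_R = C_R/C_{A0} = 0.307.

0.307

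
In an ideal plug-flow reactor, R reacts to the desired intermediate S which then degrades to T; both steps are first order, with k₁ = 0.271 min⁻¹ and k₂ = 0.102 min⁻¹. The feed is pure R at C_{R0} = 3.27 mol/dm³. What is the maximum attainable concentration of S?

1.81 mol/dm³

Evaluating C_S at τ_opt = ln(k₂/k₁)/(k₂−k₁) gives C_{S,max}/C_{R0} = (k₁/k₂)^[k₂/(k₂−k₁)].
= (0.271/0.102)^(0.102/(0.102−0.271)) = (2.657)^(-0.6036) = 0.5545.
C_{S,max} = 0.5545×3.27 = 1.81 mol/dm³.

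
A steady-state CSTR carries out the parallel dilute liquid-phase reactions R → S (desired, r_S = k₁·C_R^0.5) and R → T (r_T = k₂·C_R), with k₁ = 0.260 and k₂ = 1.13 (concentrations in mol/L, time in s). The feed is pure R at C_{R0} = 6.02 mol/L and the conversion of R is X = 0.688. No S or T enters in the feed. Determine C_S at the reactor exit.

Exit C_R = C_{R0}(1−X) = 6.02×0.312 = 1.878 mol/L.
A CSTR operates uniformly at the exit composition, giving r_S = 0.3563 and r_T = 2.122 (each k·C_R^n at C_R = 1.878).
Fraction of consumed R going to S: r_S/(r_S+r_T) = 0.1438.
C_S = 0.1438·C_{R0}·X = 0.1438×6.02×0.688 = 0.595 mol/L.

0.595 mol/L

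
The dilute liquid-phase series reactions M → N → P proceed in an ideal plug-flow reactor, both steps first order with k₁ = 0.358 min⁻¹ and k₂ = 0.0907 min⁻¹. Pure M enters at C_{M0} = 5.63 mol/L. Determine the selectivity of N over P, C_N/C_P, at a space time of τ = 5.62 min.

The intermediate concentration in a first-order A→B→C sequence is C_N = k₁C_{M0}(e^(−k₁τ) − e^(−k₂τ))/(k₂−k₁).
e^(−k₁τ) = e^(−0.358×5.62) = e^(−2.012) = 0.1337; e^(−k₂τ) = e^(−0.5097) = 0.6007.
C_N = 0.358×5.63/(0.0907−0.358) × (0.1337−0.6007) = (-7.540)×(-0.4669) = 3.521 mol/L.
C_M = C_{M0}e^(−k₁τ) = 0.7529 mol/L, so C_P = C_{M0}−C_M−C_N = 1.356 mol/L; C_N/C_P = 2.60.

2.60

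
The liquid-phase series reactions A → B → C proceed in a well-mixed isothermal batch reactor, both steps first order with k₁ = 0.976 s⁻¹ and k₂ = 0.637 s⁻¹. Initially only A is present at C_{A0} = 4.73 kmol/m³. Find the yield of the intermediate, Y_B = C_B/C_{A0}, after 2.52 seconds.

Solving the coupled first-order balances gives C_B(t) = [k₁/(k₂−k₁)]·C_{A0}·(e^(−k₁t) − e^(−k₂t)).
e^(−k₁t) = e^(−0.976×2.52) = e^(−2.460) = 0.08548; e^(−k₂t) = e^(−1.605) = 0.2008.
C_B = 0.976×4.73/(0.637−0.976) × (0.08548−0.2008) = (-13.62)×(-0.1154) = 1.571 kmol/m³.
Y_B = C_B/C_{A0} = 1.571/4.73 = 0.332.

0.332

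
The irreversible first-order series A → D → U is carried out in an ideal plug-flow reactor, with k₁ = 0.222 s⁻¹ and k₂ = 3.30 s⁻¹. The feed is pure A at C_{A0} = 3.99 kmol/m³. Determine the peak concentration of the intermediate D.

Evaluating C_D at τ_opt = ln(k₂/k₁)/(k₂−k₁) gives C_{D,max}/C_{A0} = (k₁/k₂)^[k₂/(k₂−k₁)].
= (0.222/3.30)^(3.30/(3.30−0.222)) = (0.06727)^(1.072) = 0.05537.
C_{D,max} = 0.05537×3.99 = 0.221 kmol/m³.

0.221 kmol/m³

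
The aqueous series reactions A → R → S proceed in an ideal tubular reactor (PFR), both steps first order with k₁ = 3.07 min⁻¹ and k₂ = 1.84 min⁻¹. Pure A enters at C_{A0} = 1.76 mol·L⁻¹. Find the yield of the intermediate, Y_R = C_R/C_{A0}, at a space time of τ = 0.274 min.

0.431

Solving the coupled first-order balances gives C_R(τ) = [k₁/(k₂−k₁)]·C_{A0}·(e^(−k₁τ) − e^(−k₂τ)).
e^(−k₁τ) = e^(−3.07×0.274) = e^(−0.8412) = 0.4312; e^(−k₂τ) = e^(−0.5042) = 0.6040.
C_R = 3.07×1.76/(1.84−3.07) × (0.4312−0.6040) = (-4.393)×(-0.1728) = 0.7591 mol·L⁻¹.
Y_R = C_R/C_{A0} = 0.7591/1.76 = 0.431.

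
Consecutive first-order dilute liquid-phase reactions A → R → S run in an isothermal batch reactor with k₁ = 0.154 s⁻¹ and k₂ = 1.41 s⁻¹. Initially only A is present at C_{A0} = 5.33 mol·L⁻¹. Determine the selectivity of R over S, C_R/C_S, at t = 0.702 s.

1.70

For first-order series with pure A initially, C_R(t) = k₁C_{A0}/(k₂−k₁)·(e^(−k₁t) − e^(−k₂t)).
e^(−k₁t) = e^(−0.154×0.702) = e^(−0.1081) = 0.8975; e^(−k₂t) = e^(−0.9898) = 0.3716.
C_R = 0.154×5.33/(1.41−0.154) × (0.8975−0.3716) = 0.6535×0.5259 = 0.3437 mol·L⁻¹.
C_A = C_{A0}e^(−k₁t) = 4.784 mol·L⁻¹, so C_S = C_{A0}−C_A−C_R = 0.2025 mol·L⁻¹; C_R/C_S = 1.70.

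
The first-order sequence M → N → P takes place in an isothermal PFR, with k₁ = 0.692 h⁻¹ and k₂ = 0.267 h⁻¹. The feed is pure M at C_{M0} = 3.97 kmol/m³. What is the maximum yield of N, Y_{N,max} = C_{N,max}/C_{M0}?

Evaluating C_N at τ_opt = ln(k₂/k₁)/(k₂−k₁) gives C_{N,max}/C_{M0} = (k₁/k₂)^[k₂/(k₂−k₁)].
= (0.692/0.267)^(0.267/(0.267−0.692)) = (2.592)^(-0.6282) = 0.5497.

0.550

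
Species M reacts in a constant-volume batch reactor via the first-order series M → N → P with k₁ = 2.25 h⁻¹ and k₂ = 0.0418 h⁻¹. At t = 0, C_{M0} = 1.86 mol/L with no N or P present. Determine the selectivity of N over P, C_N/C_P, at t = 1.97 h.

15.0

The intermediate concentration in a first-order A→B→C sequence is C_N = k₁C_{M0}(e^(−k₁t) − e^(−k₂t))/(k₂−k₁).
e^(−k₁t) = e^(−2.25×1.97) = e^(−4.433) = 0.01188; e^(−k₂t) = e^(−0.08235) = 0.9210.
C_N = 2.25×1.86/(0.0418−2.25) × (0.01188−0.9210) = (-1.895)×(-0.9091) = 1.723 mol/L.
C_M = C_{M0}e^(−k₁t) = 0.02211 mol/L, so C_P = C_{M0}−C_M−C_N = 0.1150 mol/L; C_N/C_P = 15.0.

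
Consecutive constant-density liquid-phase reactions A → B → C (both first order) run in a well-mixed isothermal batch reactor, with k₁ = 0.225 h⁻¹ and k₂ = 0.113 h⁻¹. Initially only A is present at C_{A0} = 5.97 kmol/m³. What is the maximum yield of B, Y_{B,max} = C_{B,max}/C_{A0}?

Evaluating C_B at t_opt = ln(k₂/k₁)/(k₂−k₁) gives C_{B,max}/C_{A0} = (k₁/k₂)^[k₂/(k₂−k₁)].
= (0.225/0.113)^(0.113/(0.113−0.225)) = (1.991)^(-1.009) = 0.4991.

0.499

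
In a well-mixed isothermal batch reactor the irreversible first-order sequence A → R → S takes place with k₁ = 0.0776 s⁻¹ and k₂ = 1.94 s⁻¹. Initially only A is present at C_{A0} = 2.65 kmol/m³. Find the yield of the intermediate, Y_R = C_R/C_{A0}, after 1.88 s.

0.0349

The intermediate concentration in a first-order A→B→C sequence is C_R = k₁C_{A0}(e^(−k₁t) − e^(−k₂t))/(k₂−k₁).
e^(−k₁t) = e^(−0.0776×1.88) = e^(−0.1459) = 0.8643; e^(−k₂t) = e^(−3.647) = 0.02606.
C_R = 0.0776×2.65/(1.94−0.0776) × (0.8643−0.02606) = 0.1104×0.8382 = 0.09255 kmol/m³.
Y_R = C_R/C_{A0} = 0.09255/2.65 = 0.0349.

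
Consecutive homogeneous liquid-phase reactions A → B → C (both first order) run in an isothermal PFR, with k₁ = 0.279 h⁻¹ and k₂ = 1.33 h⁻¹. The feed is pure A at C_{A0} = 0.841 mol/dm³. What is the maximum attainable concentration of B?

At the optimum, C_{B,max}/C_{A0} = (k₁/k₂)^[k₂/(k₂−k₁)].
= (0.279/1.33)^(1.33/(1.33−0.279)) = (0.2098)^(1.265) = 0.1386.
C_{B,max} = 0.1386×0.841 = 0.117 mol/dm³.

0.117 mol/dm³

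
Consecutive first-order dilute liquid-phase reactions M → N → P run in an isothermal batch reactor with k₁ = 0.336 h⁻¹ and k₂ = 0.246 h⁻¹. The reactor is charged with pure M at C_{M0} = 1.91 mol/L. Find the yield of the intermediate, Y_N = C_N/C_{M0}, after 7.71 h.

0.280

Solving the coupled first-order balances gives C_N(t) = [k₁/(k₂−k₁)]·C_{M0}·(e^(−k₁t) − e^(−k₂t)).
e^(−k₁t) = e^(−0.336×7.71) = e^(−2.591) = 0.07498; e^(−k₂t) = e^(−1.897) = 0.1501.
C_N = 0.336×1.91/(0.246−0.336) × (0.07498−0.1501) = (-7.131)×(-0.07509) = 0.5354 mol/L.
Y_N = C_N/C_{M0} = 0.5354/1.91 = 0.280.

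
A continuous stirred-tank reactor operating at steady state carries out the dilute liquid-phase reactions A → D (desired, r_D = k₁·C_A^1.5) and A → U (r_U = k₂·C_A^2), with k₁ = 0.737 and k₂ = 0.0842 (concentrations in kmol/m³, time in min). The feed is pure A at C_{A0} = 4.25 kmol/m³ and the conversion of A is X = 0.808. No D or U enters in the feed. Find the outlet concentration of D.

Exit C_A = C_{A0}(1−X) = 4.25×0.192 = 0.8160 kmol/m³.
A CSTR operates uniformly at the exit composition, giving r_D = 0.5433 and r_U = 0.05607 (each k·C_A^n at C_A = 0.8160).
Fraction of consumed A going to D: r_D/(r_D+r_U) = 0.9065.
C_D = 0.9065·C_{A0}·X = 0.9065×4.25×0.808 = 3.11 kmol/m³.

3.11 kmol/m³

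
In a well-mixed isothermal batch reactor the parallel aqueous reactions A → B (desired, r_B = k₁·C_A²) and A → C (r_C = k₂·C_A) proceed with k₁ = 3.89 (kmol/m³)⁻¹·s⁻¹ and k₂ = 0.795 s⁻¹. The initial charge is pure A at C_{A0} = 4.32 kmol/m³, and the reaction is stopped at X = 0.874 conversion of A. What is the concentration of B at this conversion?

C_A = C_{A0}(1−X) = 0.5443 kmol/m³.
Along a PFR/batch, dC_C/dC_A = −r_C/(r_B+r_C) = −k₂/(k₂+k₁·C_A).
Integrating from C_{A0} to C_A: C_C = (0.795/3.89)·ln[(0.795+3.89·4.32)/(0.795+3.89·0.544)] = 0.2044·ln(17.60/2.912) = 0.3676 kmol/m³.
Then C_B = (C_{A0}−C_A) − C_C = 3.776 − 0.3676 = 3.408 kmol/m³.

3.41 kmol/m³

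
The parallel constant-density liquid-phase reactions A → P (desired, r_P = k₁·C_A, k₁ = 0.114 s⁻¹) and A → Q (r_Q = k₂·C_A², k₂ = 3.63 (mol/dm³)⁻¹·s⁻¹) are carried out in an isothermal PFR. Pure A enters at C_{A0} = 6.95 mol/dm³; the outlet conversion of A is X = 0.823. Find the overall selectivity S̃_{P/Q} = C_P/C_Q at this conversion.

0.00948

C_A = C_{A0}(1−X) = 1.230 mol/dm³.
Along a PFR/batch, dC_P/dC_A = −r_P/(r_P+r_Q) = −k₁/(k₁+k₂·C_A).
Integrating from C_{A0} to C_A: C_P = (0.114/3.63)·ln[(0.114+3.63·6.95)/(0.114+3.63·1.23)] = 0.03140·ln(25.34/4.579) = 0.05373 mol/dm³.
C_Q = (C_{A0}−C_A)−C_P = 5.666 mol/dm³; S̃_{P/Q} = 0.05373/5.666 = 0.00948.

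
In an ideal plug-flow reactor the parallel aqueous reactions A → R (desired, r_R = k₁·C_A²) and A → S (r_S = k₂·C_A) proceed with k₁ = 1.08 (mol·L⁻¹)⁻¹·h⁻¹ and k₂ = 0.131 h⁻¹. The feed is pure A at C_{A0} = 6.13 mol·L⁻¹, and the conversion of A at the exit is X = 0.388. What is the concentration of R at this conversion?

2.32 mol·L⁻¹

C_A = C_{A0}(1−X) = 3.752 mol·L⁻¹.
Along a PFR/batch, dC_S/dC_A = −r_S/(r_R+r_S) = −k₂/(k₂+k₁·C_A).
Integrating from C_{A0} to C_A: C_S = (0.131/1.08)·ln[(0.131+1.08·6.13)/(0.131+1.08·3.75)] = 0.1213·ln(6.751/4.183) = 0.05808 mol·L⁻¹.
Then C_R = (C_{A0}−C_A) − C_S = 2.378 − 0.05808 = 2.320 mol·L⁻¹.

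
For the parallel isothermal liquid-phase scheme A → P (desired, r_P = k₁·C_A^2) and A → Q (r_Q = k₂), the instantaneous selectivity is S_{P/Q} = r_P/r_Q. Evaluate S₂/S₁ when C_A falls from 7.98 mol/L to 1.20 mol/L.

S_{P/Q} = (k₁/k₂)·C_A^2, so S₂/S₁ = (C_{A,2}/C_{A,1})^2.
= (1.20/7.98)^2 = (0.1504)^2 = 0.0226.
Selectivity toward P falls as C_A falls — high-concentration operation is favoured.

0.0226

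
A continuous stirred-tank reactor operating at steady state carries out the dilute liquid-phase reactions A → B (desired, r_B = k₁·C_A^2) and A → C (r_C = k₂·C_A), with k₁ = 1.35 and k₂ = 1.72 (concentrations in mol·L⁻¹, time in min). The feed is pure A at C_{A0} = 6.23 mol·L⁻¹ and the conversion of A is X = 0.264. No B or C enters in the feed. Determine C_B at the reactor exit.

Exit C_A = C_{A0}(1−X) = 6.23×0.736 = 4.585 mol·L⁻¹.
Rates in a CSTR are evaluated at the outlet concentration: r_B = 1.35×4.585^2 = 28.38, r_C = 1.72×4.585 = 7.887.
Fraction of consumed A going to B: r_B/(r_B+r_C) = 0.7826.
C_B = 0.7826·C_{A0}·X = 0.7826×6.23×0.264 = 1.29 mol·L⁻¹.

1.29 mol·L⁻¹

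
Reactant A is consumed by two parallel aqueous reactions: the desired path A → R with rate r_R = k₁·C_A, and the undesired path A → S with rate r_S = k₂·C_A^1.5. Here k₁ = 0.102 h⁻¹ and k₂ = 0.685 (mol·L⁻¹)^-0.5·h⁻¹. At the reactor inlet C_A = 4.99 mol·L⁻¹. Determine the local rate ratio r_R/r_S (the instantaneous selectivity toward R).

S_{R/S} = r_R/r_S = (k₁·C_A)/(k₂·C_A^1.5) = (k₁/k₂)·C_A^-0.5.
= (0.102×4.990) / (0.685×4.990^1.5) = 0.5090/7.636 = 0.0667.
The undesired path is higher order in A, so low C_A (CSTR or dilute feed) favours R.

0.0667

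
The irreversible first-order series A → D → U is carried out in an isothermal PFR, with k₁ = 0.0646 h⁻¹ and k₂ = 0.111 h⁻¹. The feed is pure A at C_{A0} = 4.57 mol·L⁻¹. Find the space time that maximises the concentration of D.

11.7 h

For first-order series the maximum of C_D occurs at τ_opt = ln(k₂/k₁)/(k₂−k₁).
= ln(0.111/0.0646)/(0.111−0.0646) = ln(1.718)/0.04640 = 0.5413/0.04640 = 11.7 h.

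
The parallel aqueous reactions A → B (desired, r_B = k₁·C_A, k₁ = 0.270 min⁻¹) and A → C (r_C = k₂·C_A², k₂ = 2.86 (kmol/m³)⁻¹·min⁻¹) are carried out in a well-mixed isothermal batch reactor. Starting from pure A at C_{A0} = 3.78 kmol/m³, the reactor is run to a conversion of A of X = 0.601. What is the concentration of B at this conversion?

0.0833 kmol/m³

C_A = C_{A0}(1−X) = 1.508 kmol/m³.
Along a PFR/batch, dC_B/dC_A = −r_B/(r_B+r_C) = −k₁/(k₁+k₂·C_A).
Integrating from C_{A0} to C_A: C_B = (0.270/2.86)·ln[(0.270+2.86·3.78)/(0.270+2.86·1.51)] = 0.09441·ln(11.08/4.584) = 0.08334 kmol/m³.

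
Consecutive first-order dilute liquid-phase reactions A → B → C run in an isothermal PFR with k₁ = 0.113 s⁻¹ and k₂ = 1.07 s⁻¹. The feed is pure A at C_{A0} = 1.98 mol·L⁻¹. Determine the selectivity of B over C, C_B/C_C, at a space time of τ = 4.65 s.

0.203

For first-order series with pure A initially, C_B(τ) = k₁C_{A0}/(k₂−k₁)·(e^(−k₁τ) − e^(−k₂τ)).
e^(−k₁τ) = e^(−0.113×4.65) = e^(−0.5255) = 0.5913; e^(−k₂τ) = e^(−4.976) = 0.006905.
C_B = 0.113×1.98/(1.07−0.113) × (0.5913−0.006905) = 0.2338×0.5844 = 0.1366 mol·L⁻¹.
C_A = C_{A0}e^(−k₁τ) = 1.171 mol·L⁻¹, so C_C = C_{A0}−C_A−C_B = 0.6726 mol·L⁻¹; C_B/C_C = 0.203.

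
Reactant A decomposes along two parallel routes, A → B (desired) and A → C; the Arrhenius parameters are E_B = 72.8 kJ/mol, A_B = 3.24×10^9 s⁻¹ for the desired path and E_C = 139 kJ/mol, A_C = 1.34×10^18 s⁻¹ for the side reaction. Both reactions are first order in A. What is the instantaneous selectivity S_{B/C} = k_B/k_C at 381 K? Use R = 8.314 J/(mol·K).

Since both paths have the same order in A, the concentration cancels and S_{B/C} = k_B/k_C = (A_B/A_C)·exp[(E_C−E_B)/(RT)].
(E_C−E_B)/(RT) = (139−72.8)×10³/(8.314×381) = 66200/3168 = 20.90.
k_B/k_C = (3.24×10^9/1.34×10^18)·exp(20.90) = 2.418×10^-9 × 1.192×10^9 = 2.88.
Since E_B < E_C, lowering the temperature improves selectivity toward B.

2.88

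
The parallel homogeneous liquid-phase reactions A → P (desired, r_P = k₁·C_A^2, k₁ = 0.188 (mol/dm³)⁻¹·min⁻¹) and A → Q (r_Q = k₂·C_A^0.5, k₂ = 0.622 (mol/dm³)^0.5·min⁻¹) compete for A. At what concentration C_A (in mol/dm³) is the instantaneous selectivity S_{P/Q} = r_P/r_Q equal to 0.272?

0.932 mol/dm³

S_{P/Q} = (k₁/k₂)·C_A^1.5 ⇒ C_A = (S·k₂/k₁)^(1/1.5).
= (0.272×0.622/0.188)^(0.6667) = (0.8999)^(0.6667) = 0.932 mol/dm³.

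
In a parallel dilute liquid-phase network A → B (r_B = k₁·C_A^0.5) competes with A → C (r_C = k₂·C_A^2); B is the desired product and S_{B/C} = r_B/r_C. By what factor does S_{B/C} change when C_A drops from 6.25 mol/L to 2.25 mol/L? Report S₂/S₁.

S_{B/C} = (k₁/k₂)·C_A^-1.5, so S₂/S₁ = (C_{A,2}/C_{A,1})^-1.5.
= (2.25/6.25)^(-1.5) = (0.3600)^(-1.5) = 4.63.
Selectivity toward B rises as C_A falls — low-concentration operation is favoured.

4.63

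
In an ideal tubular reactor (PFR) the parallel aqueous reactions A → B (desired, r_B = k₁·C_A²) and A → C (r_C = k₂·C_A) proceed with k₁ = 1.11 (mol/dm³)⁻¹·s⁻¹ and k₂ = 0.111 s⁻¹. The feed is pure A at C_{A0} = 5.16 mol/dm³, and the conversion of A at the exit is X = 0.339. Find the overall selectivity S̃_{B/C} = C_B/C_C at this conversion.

C_A = C_{A0}(1−X) = 3.411 mol/dm³.
Along a PFR/batch, dC_C/dC_A = −r_C/(r_B+r_C) = −k₂/(k₂+k₁·C_A).
Integrating from C_{A0} to C_A: C_C = (0.111/1.11)·ln[(0.111+1.11·5.16)/(0.111+1.11·3.41)] = 0.1000·ln(5.839/3.897) = 0.04043 mol/dm³.
Then C_B = (C_{A0}−C_A) − C_C = 1.749 − 0.04043 = 1.709 mol/dm³.
S̃_{B/C} = C_B/C_C = 1.709/0.04043 = 42.3.

42.3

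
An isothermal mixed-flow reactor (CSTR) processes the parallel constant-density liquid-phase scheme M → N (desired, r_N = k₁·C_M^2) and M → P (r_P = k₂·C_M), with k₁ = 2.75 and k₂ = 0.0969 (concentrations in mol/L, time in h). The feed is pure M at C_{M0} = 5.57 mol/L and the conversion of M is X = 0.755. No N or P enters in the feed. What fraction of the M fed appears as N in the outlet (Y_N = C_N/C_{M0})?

0.736

Exit C_M = C_{M0}(1−X) = 5.57×0.245 = 1.365 mol/L.
A CSTR operates uniformly at the exit composition, giving r_N = 5.121 and r_P = 0.1322 (each k·C_M^n at C_M = 1.365).
Fraction of consumed M going to N: r_N/(r_N+r_P) = 0.9748.
C_N = 0.9748·C_{M0}·X = 0.9748×5.57×0.755 = 4.10 mol/L; Y_N = C_N/C_{M0} = 0.736.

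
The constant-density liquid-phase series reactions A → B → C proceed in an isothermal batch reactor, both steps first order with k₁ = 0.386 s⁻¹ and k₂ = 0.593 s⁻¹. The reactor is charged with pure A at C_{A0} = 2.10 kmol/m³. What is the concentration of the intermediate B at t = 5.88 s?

0.285 kmol/m³

Solving the coupled first-order balances gives C_B(t) = [k₁/(k₂−k₁)]·C_{A0}·(e^(−k₁t) − e^(−k₂t)).
e^(−k₁t) = e^(−0.386×5.88) = e^(−2.270) = 0.1033; e^(−k₂t) = e^(−3.487) = 0.03060.
C_B = 0.386×2.10/(0.593−0.386) × (0.1033−0.03060) = 3.916×0.07275 = 0.2849 kmol/m³.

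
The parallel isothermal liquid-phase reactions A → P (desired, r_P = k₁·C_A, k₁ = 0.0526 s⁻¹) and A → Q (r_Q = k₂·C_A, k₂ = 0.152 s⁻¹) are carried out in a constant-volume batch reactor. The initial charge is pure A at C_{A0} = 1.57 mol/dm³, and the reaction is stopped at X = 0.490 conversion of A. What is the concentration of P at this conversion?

C_A = C_{A0}(1−X) = 0.8007 mol/dm³.
Both paths are first order in A, so the instantaneous fraction to P is constant: dC_P/d(−C_A) = k₁/(k₁+k₂) = 0.2571.
C_P = 0.2571·(C_{A0}−C_A) = 0.2571×0.7693 = 0.198 mol/dm³.

0.198 mol/dm³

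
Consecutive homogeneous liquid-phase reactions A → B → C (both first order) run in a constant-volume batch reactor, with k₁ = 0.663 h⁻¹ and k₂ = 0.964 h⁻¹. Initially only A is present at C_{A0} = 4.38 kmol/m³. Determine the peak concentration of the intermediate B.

1.32 kmol/m³

For a first-order series the maximum intermediate yield is C_{B,max}/C_{A0} = (k₁/k₂)^[k₂/(k₂−k₁)].
= (0.663/0.964)^(0.964/(0.964−0.663)) = (0.6878)^(3.203) = 0.3016.
C_{B,max} = 0.3016×4.38 = 1.32 kmol/m³.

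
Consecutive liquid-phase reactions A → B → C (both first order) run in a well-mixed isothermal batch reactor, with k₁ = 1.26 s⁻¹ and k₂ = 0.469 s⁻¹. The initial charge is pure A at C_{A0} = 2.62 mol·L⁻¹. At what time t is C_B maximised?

The intermediate peaks when r₁ = r₂, i.e. k₁e^(−k₁t) = k₂e^(−k₂t), giving t_opt = ln(k₂/k₁)/(k₂−k₁).
= ln(0.469/1.26)/(0.469−1.26) = ln(0.3722)/-0.7910 = -0.9883/-0.7910 = 1.25 s.

1.25 s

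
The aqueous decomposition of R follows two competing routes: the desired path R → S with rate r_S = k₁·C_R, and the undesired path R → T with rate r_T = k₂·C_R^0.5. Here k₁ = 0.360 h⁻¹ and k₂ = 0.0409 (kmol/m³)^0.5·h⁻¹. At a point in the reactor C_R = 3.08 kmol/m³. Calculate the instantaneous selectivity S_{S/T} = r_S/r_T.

15.4

S_{S/T} = r_S/r_T = (k₁·C_R)/(k₂·C_R^0.5) = (k₁/k₂)·C_R^0.5.
= (0.360×3.080) / (0.0409×3.080^0.5) = 1.109/0.07178 = 15.4.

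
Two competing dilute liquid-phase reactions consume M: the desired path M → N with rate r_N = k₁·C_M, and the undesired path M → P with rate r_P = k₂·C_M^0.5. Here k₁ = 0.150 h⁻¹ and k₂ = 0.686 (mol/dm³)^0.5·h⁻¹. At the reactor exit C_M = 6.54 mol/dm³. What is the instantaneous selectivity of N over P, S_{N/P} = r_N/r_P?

0.559

S_{N/P} = r_N/r_P = (k₁·C_M)/(k₂·C_M^0.5) = (k₁/k₂)·C_M^0.5.
= (0.150×6.540) / (0.686×6.540^0.5) = 0.9810/1.754 = 0.559.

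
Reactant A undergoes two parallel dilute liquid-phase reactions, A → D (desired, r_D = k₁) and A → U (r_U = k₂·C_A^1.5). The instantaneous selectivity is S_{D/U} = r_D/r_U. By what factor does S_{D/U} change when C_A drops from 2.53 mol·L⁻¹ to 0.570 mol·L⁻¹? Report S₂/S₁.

9.35

S_{D/U} = (k₁/k₂)·C_A^-1.5, so S₂/S₁ = (C_{A,2}/C_{A,1})^-1.5.
= (0.570/2.53)^(-1.5) = (0.2253)^(-1.5) = 9.35.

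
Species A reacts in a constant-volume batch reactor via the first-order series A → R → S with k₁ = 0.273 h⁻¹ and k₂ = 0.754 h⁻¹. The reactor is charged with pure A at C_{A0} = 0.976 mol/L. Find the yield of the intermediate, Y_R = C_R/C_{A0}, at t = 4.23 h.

The intermediate concentration in a first-order A→B→C sequence is C_R = k₁C_{A0}(e^(−k₁t) − e^(−k₂t))/(k₂−k₁).
e^(−k₁t) = e^(−0.273×4.23) = e^(−1.155) = 0.3151; e^(−k₂t) = e^(−3.189) = 0.04120.
C_R = 0.273×0.976/(0.754−0.273) × (0.3151−0.04120) = 0.5539×0.2739 = 0.1517 mol/L.
Y_R = C_R/C_{A0} = 0.1517/0.976 = 0.155.

0.155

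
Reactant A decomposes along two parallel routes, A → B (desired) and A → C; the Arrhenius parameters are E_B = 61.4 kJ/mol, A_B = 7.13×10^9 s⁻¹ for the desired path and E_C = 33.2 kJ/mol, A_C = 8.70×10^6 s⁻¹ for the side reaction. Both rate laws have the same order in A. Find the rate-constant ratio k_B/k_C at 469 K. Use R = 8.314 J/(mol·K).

k_B/k_C = (A_B/A_C)·exp[−(E_B−E_C)/(RT)] = (A_B/A_C)·exp[(E_C−E_B)/(RT)].
(E_C−E_B)/(RT) = (33.2−61.4)×10³/(8.314×469) = -28200/3899 = -7.232.
k_B/k_C = (7.13×10^9/8.70×10^6)·exp(-7.232) = 819.5 × 7.230×10^-4 = 0.593.
Since E_B > E_C, raising the temperature improves selectivity toward B.

0.593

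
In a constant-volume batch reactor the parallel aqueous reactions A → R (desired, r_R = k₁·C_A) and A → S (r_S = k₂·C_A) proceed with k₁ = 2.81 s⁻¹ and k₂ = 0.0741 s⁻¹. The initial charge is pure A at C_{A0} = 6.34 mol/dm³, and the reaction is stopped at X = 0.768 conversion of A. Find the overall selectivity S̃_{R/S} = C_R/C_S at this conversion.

37.9

C_A = C_{A0}(1−X) = 1.471 mol/dm³.
Both paths are first order in A, so the instantaneous fraction to R is constant: dC_R/d(−C_A) = k₁/(k₁+k₂) = 0.9743.
C_R = 0.9743·(C_{A0}−C_A) = 0.9743×4.869 = 4.74 mol/dm³.
C_S = (C_{A0}−C_A)−C_R = 0.1251 mol/dm³; S̃_{R/S} = 4.744/0.1251 = 37.9.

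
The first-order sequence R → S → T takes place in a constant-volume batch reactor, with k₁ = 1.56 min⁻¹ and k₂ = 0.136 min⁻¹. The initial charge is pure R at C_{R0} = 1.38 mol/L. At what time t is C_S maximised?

1.71 min

The intermediate peaks when r₁ = r₂, i.e. k₁e^(−k₁t) = k₂e^(−k₂t), giving t_opt = ln(k₂/k₁)/(k₂−k₁).
= ln(0.136/1.56)/(0.136−1.56) = ln(0.08718)/-1.424 = -2.440/-1.424 = 1.71 min.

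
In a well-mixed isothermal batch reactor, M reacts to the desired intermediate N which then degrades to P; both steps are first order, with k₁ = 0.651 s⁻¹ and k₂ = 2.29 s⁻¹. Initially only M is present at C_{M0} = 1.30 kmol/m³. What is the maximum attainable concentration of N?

0.224 kmol/m³

For a first-order series the maximum intermediate yield is C_{N,max}/C_{M0} = (k₁/k₂)^[k₂/(k₂−k₁)].
= (0.651/2.29)^(2.29/(2.29−0.651)) = (0.2843)^(1.397) = 0.1725.
C_{N,max} = 0.1725×1.30 = 0.224 kmol/m³.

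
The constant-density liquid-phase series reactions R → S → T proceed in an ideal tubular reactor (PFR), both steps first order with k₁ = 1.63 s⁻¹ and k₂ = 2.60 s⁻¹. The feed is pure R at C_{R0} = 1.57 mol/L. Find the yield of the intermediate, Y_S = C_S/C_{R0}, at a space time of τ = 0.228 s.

0.230

The intermediate concentration in a first-order A→B→C sequence is C_S = k₁C_{R0}(e^(−k₁τ) − e^(−k₂τ))/(k₂−k₁).
e^(−k₁τ) = e^(−1.63×0.228) = e^(−0.3716) = 0.6896; e^(−k₂τ) = e^(−0.5928) = 0.5528.
C_S = 1.63×1.57/(2.60−1.63) × (0.6896−0.5528) = 2.638×0.1368 = 0.3610 mol/L.
Y_S = C_S/C_{R0} = 0.3610/1.57 = 0.230.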